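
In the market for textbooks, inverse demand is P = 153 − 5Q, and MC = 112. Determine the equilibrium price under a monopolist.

A monopolist chooses Q where MR = MC. MR = 153 − 10Q; setting this equal to 112 gives Q = 4.1 and P = 132.5.

P = 132.5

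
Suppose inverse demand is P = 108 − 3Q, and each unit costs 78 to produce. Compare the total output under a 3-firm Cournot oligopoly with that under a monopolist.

Cournot: Q = 7.5; Monopoly: Q = 5

In a 3-firm Cournot equilibrium, symmetry and the first-order condition give q = (108 − 78)/(12) = 2.5. So Q = 7.5 and P = 85.5.
A monopolist chooses Q where MR = MC. MR = 108 − 6Q; setting this equal to 78 gives Q = 5 and P = 93.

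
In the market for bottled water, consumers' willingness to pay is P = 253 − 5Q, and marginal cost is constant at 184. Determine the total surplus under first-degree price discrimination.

TS = 476.1

A perfectly discriminating monopolist sells every unit with P(Q) ≥ MC(Q), so output equals the competitive quantity Q = 13.8. Each buyer pays their reservation price, so CS = 0 and the firm captures all surplus.
TS = 476.1 (equal to competitive TS).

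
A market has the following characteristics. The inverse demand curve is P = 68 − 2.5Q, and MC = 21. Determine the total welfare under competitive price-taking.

Competitive firms price at marginal cost: P = 21, giving Q = 18.8.
CS = ½·(68 − 21)·18.8 = 441.8; PS = (21 − 21)·18.8 = 0; TS = 441.8.

TS = 441.8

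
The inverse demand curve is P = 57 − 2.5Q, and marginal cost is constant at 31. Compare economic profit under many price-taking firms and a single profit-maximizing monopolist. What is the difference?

Economic profit rises by 67.6

Perfect competition: P = MC = 31, so 57 − 2.5Q = 31 and Q = 10.4.
Profit = (31 − 31)·10.4 = 0.
Monopoly sets MR = MC: 57 − 5Q = 31 ⇒ Q = 5.2, P = 57 − 2.5·5.2 = 44.
Profit = (44 − 31)·5.2 = 67.6.
Change in economic profit: 67.6 − 0 = 67.6.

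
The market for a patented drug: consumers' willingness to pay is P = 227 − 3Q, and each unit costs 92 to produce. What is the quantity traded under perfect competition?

Q = 45

Perfect competition: P = MC = 92, so 227 − 3Q = 92 and Q = 45.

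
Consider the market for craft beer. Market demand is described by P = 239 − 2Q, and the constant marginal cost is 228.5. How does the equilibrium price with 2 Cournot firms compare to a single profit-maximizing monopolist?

With 2 symmetric Cournot firms, each firm's FOC gives 239 − 6q = 228.5, so q = 1.75, Q = 2·1.75 = 3.5, and P = 232.
Monopoly sets MR = MC: 239 − 4Q = 228.5 ⇒ Q = 2.625, P = 239 − 2·2.625 = 233.75.

Cournot: P = 232; Monopoly: P = 233.75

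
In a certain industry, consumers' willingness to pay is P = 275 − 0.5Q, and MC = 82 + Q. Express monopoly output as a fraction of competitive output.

Q_m/Q_c = 0.75

A monopolist chooses Q where MR = MC. MR = 275 − Q; setting this equal to 82 + Q gives Q = 96.5 and P = 226.75.
Under competition P = MC: 275 − 0.5Q = 82 + Q ⇒ Q = 386/3, P = 632/3.
Ratio Q_m/Q_c = 96.5/(386/3) = 0.75.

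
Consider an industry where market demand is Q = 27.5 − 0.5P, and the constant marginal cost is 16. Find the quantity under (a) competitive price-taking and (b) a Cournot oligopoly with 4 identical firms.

Inverting demand: P = 55 − 2Q.
Perfect competition: P = MC = 16, so 55 − 2Q = 16 and Q = 19.5.
In a 4-firm Cournot equilibrium, symmetry and the first-order condition give q = (55 − 16)/(10) = 3.9. So Q = 15.6 and P = 23.8.

Competition: Q = 19.5; Cournot: Q = 15.6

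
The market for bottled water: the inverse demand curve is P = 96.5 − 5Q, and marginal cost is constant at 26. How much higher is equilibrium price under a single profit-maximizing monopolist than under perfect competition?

Perfect competition: P = MC = 26, so 96.5 − 5Q = 26 and Q = 14.1.
Monopoly sets MR = MC: 96.5 − 10Q = 26 ⇒ Q = 7.05, P = 96.5 − 5·7.05 = 61.25.
Change in equilibrium price: 61.25 − 26 = 35.25.

Equilibrium price rises by 35.25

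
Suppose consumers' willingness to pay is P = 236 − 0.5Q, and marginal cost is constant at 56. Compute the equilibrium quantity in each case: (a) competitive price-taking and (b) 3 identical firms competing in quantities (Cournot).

Competition: Q = 360; Cournot: Q = 270

Competitive firms price at marginal cost: P = 56, giving Q = 360.
Cournot with 3 identical firms: the symmetric best-response condition is 236 − 2q = 56. Each firm produces q = 90, total output Q = 270, price P = 101.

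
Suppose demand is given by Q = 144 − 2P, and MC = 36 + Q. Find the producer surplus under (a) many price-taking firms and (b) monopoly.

Competition: PS = 288; Monopoly: PS = 324

Inverting demand: P = 72 − 0.5Q.
Under competition P = MC: 72 − 0.5Q = 36 + Q ⇒ Q = 24, P = 60.
PS = P·Q − VC(Q) = 60·24 − (36·24 + ½·1·24²) = 288.
A monopolist chooses Q where MR = MC. MR = 72 − Q; setting this equal to 36 + Q gives Q = 18 and P = 63.
PS = P·Q − VC(Q) = 63·18 − (36·18 + ½·1·18²) = 324.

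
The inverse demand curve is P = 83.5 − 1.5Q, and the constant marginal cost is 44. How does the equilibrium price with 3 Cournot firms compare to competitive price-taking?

Cournot: P = 53.875; Competition: P = 44

With 3 symmetric Cournot firms, each firm's FOC gives 83.5 − 6q = 44, so q = 79/12, Q = 3·79/12 = 19.75, and P = 53.875.
Perfect competition: P = MC = 44, so 83.5 − 1.5Q = 44 and Q = 79/3.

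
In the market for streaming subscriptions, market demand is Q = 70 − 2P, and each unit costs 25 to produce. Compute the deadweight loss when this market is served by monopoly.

Inverting demand: P = 35 − 0.5Q.
Under competition P = MC = 25, so Q = (35 − 25)/0.5 = 20.
A monopolist chooses Q where MR = MC. MR = 35 − Q; setting this equal to 25 gives Q = 10 and P = 30.
DWL is the triangle between Q = 10 and Q = 20: ½·(20 − 10)·(30 − 25) = 25.

DWL = 25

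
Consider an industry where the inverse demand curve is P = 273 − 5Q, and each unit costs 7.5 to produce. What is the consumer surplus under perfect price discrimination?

With perfect price discrimination, output is the efficient level Q = 53.1 (where demand meets MC), but every buyer pays their willingness to pay: CS = 0 and PS = total surplus.
CS = 0.

CS = 0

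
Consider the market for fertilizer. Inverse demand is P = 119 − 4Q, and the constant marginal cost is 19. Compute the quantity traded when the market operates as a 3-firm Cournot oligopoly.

Q = 18.75

With 3 symmetric Cournot firms, each firm's FOC gives 119 − 16q = 19, so q = 6.25, Q = 3·6.25 = 18.75, and P = 44.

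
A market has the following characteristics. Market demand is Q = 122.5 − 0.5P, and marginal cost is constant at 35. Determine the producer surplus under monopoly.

PS = 5512.5

Inverting demand: P = 245 − 2Q.
The monopolist equates marginal revenue to marginal cost: 245 − 4Q = 35, so Q = 52.5. From demand, P = 140.
PS = (140 − 35)·52.5 = 5512.5.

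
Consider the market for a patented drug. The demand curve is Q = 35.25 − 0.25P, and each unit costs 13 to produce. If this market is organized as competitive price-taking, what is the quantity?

Inverting demand: P = 141 − 4Q.
Competitive firms price at marginal cost: P = 13, giving Q = 32.

Q = 32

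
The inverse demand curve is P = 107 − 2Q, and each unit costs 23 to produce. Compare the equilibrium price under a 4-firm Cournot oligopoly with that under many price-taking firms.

Cournot: P = 39.8; Competition: P = 23

With 4 symmetric Cournot firms, each firm's FOC gives 107 − 10q = 23, so q = 8.4, Q = 4·8.4 = 33.6, and P = 39.8.
Perfect competition: P = MC = 23, so 107 − 2Q = 23 and Q = 42.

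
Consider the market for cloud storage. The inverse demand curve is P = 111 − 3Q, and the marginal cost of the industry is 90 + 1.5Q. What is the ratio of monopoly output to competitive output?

Monopoly sets MR = MC: 111 − 6Q = 90 + 1.5Q ⇒ Q = 2.8, P = 111 − 3·2.8 = 102.6.
Under competition P = MC: 111 − 3Q = 90 + 1.5Q ⇒ Q = 14/3, P = 97.
Ratio Q_m/Q_c = 2.8/(14/3) = 0.6.

Q_m/Q_c = 0.6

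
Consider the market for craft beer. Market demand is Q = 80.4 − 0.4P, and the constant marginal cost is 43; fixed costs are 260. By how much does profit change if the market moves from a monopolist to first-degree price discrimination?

Profit rises by 2496.4

Inverting demand: P = 201 − 2.5Q.
Monopoly sets MR = MC: 201 − 5Q = 43 ⇒ Q = 31.6, P = 201 − 2.5·31.6 = 122.
Profit = (122 − 43)·31.6 − 260 = 2236.4.
A perfectly discriminating monopolist sells every unit with P(Q) ≥ MC(Q), so output equals the competitive quantity Q = 63.2. Each buyer pays their reservation price, so CS = 0 and the firm captures all surplus.
PS equals the full surplus area, 4992.8. Profit = 4992.8 − 260 = 4732.8.
Change in profit: 4732.8 − 2236.4 = 2496.4.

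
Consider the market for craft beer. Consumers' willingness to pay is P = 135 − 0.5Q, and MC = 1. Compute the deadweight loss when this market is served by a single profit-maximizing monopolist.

Under competition P = MC = 1, so Q = (135 − 1)/0.5 = 268.
The monopolist equates marginal revenue to marginal cost: 135 − Q = 1, so Q = 134. From demand, P = 68.
DWL is the triangle between Q = 134 and Q = 268: ½·(268 − 134)·(68 − 1) = 4489.

DWL = 4489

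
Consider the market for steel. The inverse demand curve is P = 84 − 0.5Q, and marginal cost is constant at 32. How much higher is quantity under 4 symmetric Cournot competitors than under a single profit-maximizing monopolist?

Q rises by 31.2

A monopolist chooses Q where MR = MC. MR = 84 − Q; setting this equal to 32 gives Q = 52 and P = 58.
In a 4-firm Cournot equilibrium, symmetry and the first-order condition give q = (84 − 32)/(2.5) = 20.8. So Q = 83.2 and P = 42.4.
Change in quantity: 83.2 − 52 = 31.2.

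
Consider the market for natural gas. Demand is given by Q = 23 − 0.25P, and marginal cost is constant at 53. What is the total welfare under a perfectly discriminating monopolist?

Inverting demand: P = 92 − 4Q.
Under first-degree price discrimination the firm charges each unit its demand price and produces up to where P = MC, i.e. Q = 9.75. Consumer surplus is zero; producer surplus equals total surplus.
TS = 190.125 (equal to competitive TS).

TS = 190.125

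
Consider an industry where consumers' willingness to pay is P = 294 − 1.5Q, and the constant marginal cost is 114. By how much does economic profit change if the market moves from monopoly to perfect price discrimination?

A monopolist chooses Q where MR = MC. MR = 294 − 3Q; setting this equal to 114 gives Q = 60 and P = 204.
Profit = (204 − 114)·60 = 5400.
Under first-degree price discrimination the firm charges each unit its demand price and produces up to where P = MC, i.e. Q = 120. Consumer surplus is zero; producer surplus equals total surplus.
PS equals the full surplus area, 10800. Profit = 10800 = 10800.
Change in economic profit: 10800 − 5400 = 5400.

Economic profit rises by 5400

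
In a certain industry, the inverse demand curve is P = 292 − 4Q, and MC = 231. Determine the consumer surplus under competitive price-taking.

CS = 465.125

Competitive firms price at marginal cost: P = 231, giving Q = 15.25.
CS = ½·(292 − 231)·15.25 = 465.125.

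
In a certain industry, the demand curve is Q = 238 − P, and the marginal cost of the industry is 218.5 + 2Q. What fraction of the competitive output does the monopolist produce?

Inverting demand: P = 238 − Q.
The monopolist equates marginal revenue to marginal cost: 238 − 2Q = 218.5 + 2Q, so Q = 4.875. From demand, P = 233.125.
Under competition P = MC: 238 − Q = 218.5 + 2Q ⇒ Q = 6.5, P = 231.5.
Ratio Q_m/Q_c = 4.875/6.5 = 0.75.

Q_m/Q_c = 0.75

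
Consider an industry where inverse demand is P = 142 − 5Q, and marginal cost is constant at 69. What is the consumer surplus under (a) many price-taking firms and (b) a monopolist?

Perfect competition: P = MC = 69, so 142 − 5Q = 69 and Q = 14.6.
CS = ½·(142 − 69)·14.6 = 532.9.
Monopoly sets MR = MC: 142 − 10Q = 69 ⇒ Q = 7.3, P = 142 − 5·7.3 = 105.5.
CS = ½·(142 − 105.5)·7.3 = 133.225.

Competition: CS = 532.9; Monopoly: CS = 133.225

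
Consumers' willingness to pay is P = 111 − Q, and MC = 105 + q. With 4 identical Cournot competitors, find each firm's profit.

Cournot with 4 identical firms: the symmetric best-response condition is 111 − 5q = 105 + q. Each firm produces q = 1, total output Q = 4, price P = 107.
Each firm's profit = 107·1 − (105·1 + ½·1·1²) = 1.5.

π_i = 1.5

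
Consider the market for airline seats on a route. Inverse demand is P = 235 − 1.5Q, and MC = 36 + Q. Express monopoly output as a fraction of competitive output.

A monopolist chooses Q where MR = MC. MR = 235 − 3Q; setting this equal to 36 + Q gives Q = 49.75 and P = 160.375.
Competitive equilibrium sets price equal to marginal cost: 235 − 1.5Q = 36 + Q, so Q = 79.6 and P = 115.6.
Ratio Q_m/Q_c = 49.75/79.6 = 0.625.

Q_m/Q_c = 0.625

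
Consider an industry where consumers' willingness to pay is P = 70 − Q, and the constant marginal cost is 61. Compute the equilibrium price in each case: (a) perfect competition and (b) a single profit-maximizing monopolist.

Under competition P = MC = 61, so Q = (70 − 61)/1 = 9.
The monopolist equates marginal revenue to marginal cost: 70 − 2Q = 61, so Q = 4.5. From demand, P = 65.5.

Competition: P = 61; Monopoly: P = 65.5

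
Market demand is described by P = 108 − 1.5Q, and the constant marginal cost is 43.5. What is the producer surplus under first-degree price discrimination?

PS = 1386.75

With perfect price discrimination, output is the efficient level Q = 43 (where demand meets MC), but every buyer pays their willingness to pay: CS = 0 and PS = total surplus.
PS = ½·(108 − 43.5)·43 = 1386.75.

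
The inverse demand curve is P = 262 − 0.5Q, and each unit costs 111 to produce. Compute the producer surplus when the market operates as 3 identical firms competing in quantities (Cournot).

PS = 8550.375

With 3 symmetric Cournot firms, each firm's FOC gives 262 − 2q = 111, so q = 75.5, Q = 3·75.5 = 226.5, and P = 148.75.
PS = (148.75 − 111)·226.5 = 8550.375.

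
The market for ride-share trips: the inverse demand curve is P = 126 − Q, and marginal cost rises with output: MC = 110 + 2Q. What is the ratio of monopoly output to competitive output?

Q_m/Q_c = 0.75

The monopolist equates marginal revenue to marginal cost: 126 − 2Q = 110 + 2Q, so Q = 4. From demand, P = 122.
Competitive equilibrium sets price equal to marginal cost: 126 − Q = 110 + 2Q, so Q = 16/3 and P = 362/3.
Ratio Q_m/Q_c = 4/(16/3) = 0.75.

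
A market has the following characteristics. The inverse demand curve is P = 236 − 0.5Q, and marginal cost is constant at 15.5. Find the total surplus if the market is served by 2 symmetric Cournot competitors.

In a 2-firm Cournot equilibrium, symmetry and the first-order condition give q = (236 − 15.5)/(1.5) = 147. So Q = 294 and P = 89.
CS = ½·(236 − 89)·294 = 21609; PS = (89 − 15.5)·294 = 21609; TS = 43218.

TS = 43218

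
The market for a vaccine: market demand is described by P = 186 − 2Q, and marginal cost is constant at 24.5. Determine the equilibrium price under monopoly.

P = 105.25

The monopolist equates marginal revenue to marginal cost: 186 − 4Q = 24.5, so Q = 40.375. From demand, P = 105.25.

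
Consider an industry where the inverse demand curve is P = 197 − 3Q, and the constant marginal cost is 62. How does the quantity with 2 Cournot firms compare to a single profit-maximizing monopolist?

In a 2-firm Cournot equilibrium, symmetry and the first-order condition give q = (197 − 62)/(9) = 15. So Q = 30 and P = 107.
Monopoly sets MR = MC: 197 − 6Q = 62 ⇒ Q = 22.5, P = 197 − 3·22.5 = 129.5.

Cournot: Q = 30; Monopoly: Q = 22.5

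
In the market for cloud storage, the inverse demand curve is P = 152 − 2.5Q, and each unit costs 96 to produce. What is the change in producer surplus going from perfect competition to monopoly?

PS rises by 313.6

Competitive firms price at marginal cost: P = 96, giving Q = 22.4.
PS = (96 − 96)·22.4 = 0.
The monopolist equates marginal revenue to marginal cost: 152 − 5Q = 96, so Q = 11.2. From demand, P = 124.
PS = (124 − 96)·11.2 = 313.6.
Change in producer surplus: 313.6 − 0 = 313.6.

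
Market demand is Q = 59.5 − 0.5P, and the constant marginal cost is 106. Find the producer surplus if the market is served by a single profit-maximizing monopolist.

Inverting demand: P = 119 − 2Q.
The monopolist equates marginal revenue to marginal cost: 119 − 4Q = 106, so Q = 3.25. From demand, P = 112.5.
PS = (112.5 − 106)·3.25 = 21.125.

PS = 21.125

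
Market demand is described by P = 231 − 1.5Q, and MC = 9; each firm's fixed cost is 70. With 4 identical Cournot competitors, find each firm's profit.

In a 4-firm Cournot equilibrium, symmetry and the first-order condition give q = (231 − 9)/(7.5) = 29.6. So Q = 118.4 and P = 53.4.
Each firm's profit = (53.4 − 9)·29.6 − 70 = 1244.24.

π_i = 1244.24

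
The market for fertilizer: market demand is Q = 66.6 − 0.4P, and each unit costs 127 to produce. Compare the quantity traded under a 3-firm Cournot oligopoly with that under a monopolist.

Inverting demand: P = 166.5 − 2.5Q.
With 3 symmetric Cournot firms, each firm's FOC gives 166.5 − 10q = 127, so q = 3.95, Q = 3·3.95 = 11.85, and P = 136.875.
A monopolist chooses Q where MR = MC. MR = 166.5 − 5Q; setting this equal to 127 gives Q = 7.9 and P = 146.75.

Cournot: Q = 11.85; Monopoly: Q = 7.9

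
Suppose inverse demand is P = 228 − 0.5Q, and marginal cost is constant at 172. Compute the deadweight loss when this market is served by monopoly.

DWL = 784

Perfect competition: P = MC = 172, so 228 − 0.5Q = 172 and Q = 112.
The monopolist equates marginal revenue to marginal cost: 228 − Q = 172, so Q = 56. From demand, P = 200.
DWL is the triangle between Q = 56 and Q = 112: ½·(112 − 56)·(200 − 172) = 784.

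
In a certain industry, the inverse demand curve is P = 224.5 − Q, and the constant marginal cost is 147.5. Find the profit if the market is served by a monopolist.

Profit = 1482.25

The monopolist equates marginal revenue to marginal cost: 224.5 − 2Q = 147.5, so Q = 38.5. From demand, P = 186.
Profit = (186 − 147.5)·38.5 = 1482.25.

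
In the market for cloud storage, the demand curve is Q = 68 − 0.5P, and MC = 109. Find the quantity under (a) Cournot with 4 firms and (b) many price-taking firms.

Cournot: Q = 10.8; Competition: Q = 13.5

Inverting demand: P = 136 − 2Q.
In a 4-firm Cournot equilibrium, symmetry and the first-order condition give q = (136 − 109)/(10) = 2.7. So Q = 10.8 and P = 114.4.
Competitive firms price at marginal cost: P = 109, giving Q = 13.5.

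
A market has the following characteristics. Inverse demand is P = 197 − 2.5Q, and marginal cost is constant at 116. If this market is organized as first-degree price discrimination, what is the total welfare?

TS = 1312.2

Under first-degree price discrimination the firm charges each unit its demand price and produces up to where P = MC, i.e. Q = 32.4. Consumer surplus is zero; producer surplus equals total surplus.
TS = 1312.2 (equal to competitive TS).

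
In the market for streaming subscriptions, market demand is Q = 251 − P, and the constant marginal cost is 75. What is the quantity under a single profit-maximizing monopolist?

Q = 88

Inverting demand: P = 251 − Q.
A monopolist chooses Q where MR = MC. MR = 251 − 2Q; setting this equal to 75 gives Q = 88 and P = 163.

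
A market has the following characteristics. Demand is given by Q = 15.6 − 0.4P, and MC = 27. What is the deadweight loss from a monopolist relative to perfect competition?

Inverting demand: P = 39 − 2.5Q.
Perfect competition: P = MC = 27, so 39 − 2.5Q = 27 and Q = 4.8.
A monopolist chooses Q where MR = MC. MR = 39 − 5Q; setting this equal to 27 gives Q = 2.4 and P = 33.
DWL is the triangle between Q = 2.4 and Q = 4.8: ½·(4.8 − 2.4)·(33 − 27) = 7.2.

DWL = 7.2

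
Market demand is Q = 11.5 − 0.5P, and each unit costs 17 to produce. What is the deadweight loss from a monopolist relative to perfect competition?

DWL = 2.25

Inverting demand: P = 23 − 2Q.
Under competition P = MC = 17, so Q = (23 − 17)/2 = 3.
Monopoly sets MR = MC: 23 − 4Q = 17 ⇒ Q = 1.5, P = 23 − 2·1.5 = 20.
DWL is the triangle between Q = 1.5 and Q = 3: ½·(3 − 1.5)·(20 − 17) = 2.25.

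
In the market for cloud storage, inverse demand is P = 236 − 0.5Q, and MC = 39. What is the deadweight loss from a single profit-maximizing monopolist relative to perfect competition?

DWL = 9702.25

Under competition P = MC = 39, so Q = (236 − 39)/0.5 = 394.
The monopolist equates marginal revenue to marginal cost: 236 − Q = 39, so Q = 197. From demand, P = 137.5.
DWL is the triangle between Q = 197 and Q = 394: ½·(394 − 197)·(137.5 − 39) = 9702.25.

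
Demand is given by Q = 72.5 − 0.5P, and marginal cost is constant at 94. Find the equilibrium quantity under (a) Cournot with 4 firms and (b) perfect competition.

Inverting demand: P = 145 − 2Q.
With 4 symmetric Cournot firms, each firm's FOC gives 145 − 10q = 94, so q = 5.1, Q = 4·5.1 = 20.4, and P = 104.2.
Competitive firms price at marginal cost: P = 94, giving Q = 25.5.

Cournot: Q = 20.4; Competition: Q = 25.5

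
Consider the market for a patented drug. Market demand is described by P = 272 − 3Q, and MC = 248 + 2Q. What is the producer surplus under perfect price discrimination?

PS = 57.6

A perfectly discriminating monopolist sells every unit with P(Q) ≥ MC(Q), so output equals the competitive quantity Q = 4.8. Each buyer pays their reservation price, so CS = 0 and the firm captures all surplus.
PS = ½·(272 − 248)·4.8 = 57.6.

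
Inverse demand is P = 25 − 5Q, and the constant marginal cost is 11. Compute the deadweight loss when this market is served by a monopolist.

DWL = 4.9

Competitive firms price at marginal cost: P = 11, giving Q = 2.8.
A monopolist chooses Q where MR = MC. MR = 25 − 10Q; setting this equal to 11 gives Q = 1.4 and P = 18.
DWL is the triangle between Q = 1.4 and Q = 2.8: ½·(2.8 − 1.4)·(18 − 11) = 4.9.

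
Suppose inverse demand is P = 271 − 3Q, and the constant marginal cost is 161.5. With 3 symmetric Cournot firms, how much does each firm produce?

In a 3-firm Cournot equilibrium, symmetry and the first-order condition give q = (271 − 161.5)/(12) = 9.125. So Q = 27.375 and P = 188.875.

q_i = 9.125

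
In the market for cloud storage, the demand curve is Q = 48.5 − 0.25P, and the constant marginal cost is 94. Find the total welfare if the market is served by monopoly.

TS = 937.5

Inverting demand: P = 194 − 4Q.
Monopoly sets MR = MC: 194 − 8Q = 94 ⇒ Q = 12.5, P = 194 − 4·12.5 = 144.
CS = ½·(194 − 144)·12.5 = 312.5; PS = (144 − 94)·12.5 = 625; TS = 937.5.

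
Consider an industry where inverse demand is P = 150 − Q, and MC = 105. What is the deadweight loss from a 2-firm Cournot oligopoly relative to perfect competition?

DWL = 112.5

Under competition P = MC = 105, so Q = (150 − 105)/1 = 45.
Cournot with 2 identical firms: the symmetric best-response condition is 150 − 3q = 105. Each firm produces q = 15, total output Q = 30, price P = 120.
DWL is the triangle between Q = 30 and Q = 45: ½·(45 − 30)·(120 − 105) = 112.5.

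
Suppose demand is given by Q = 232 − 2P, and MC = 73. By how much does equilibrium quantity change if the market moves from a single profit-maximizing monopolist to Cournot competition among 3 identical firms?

Q rises by 21.5

Inverting demand: P = 116 − 0.5Q.
Monopoly sets MR = MC: 116 − Q = 73 ⇒ Q = 43, P = 116 − 0.5·43 = 94.5.
In a 3-firm Cournot equilibrium, symmetry and the first-order condition give q = (116 − 73)/(2) = 21.5. So Q = 64.5 and P = 83.75.
Change in equilibrium quantity: 64.5 − 43 = 21.5.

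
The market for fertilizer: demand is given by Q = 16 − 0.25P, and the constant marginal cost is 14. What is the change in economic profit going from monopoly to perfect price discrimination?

Inverting demand: P = 64 − 4Q.
Monopoly sets MR = MC: 64 − 8Q = 14 ⇒ Q = 6.25, P = 64 − 4·6.25 = 39.
Profit = (39 − 14)·6.25 = 156.25.
Under first-degree price discrimination the firm charges each unit its demand price and produces up to where P = MC, i.e. Q = 12.5. Consumer surplus is zero; producer surplus equals total surplus.
PS equals the full surplus area, 312.5. Profit = 312.5 = 312.5.
Change in economic profit: 312.5 − 156.25 = 156.25.

Economic profit rises by 156.25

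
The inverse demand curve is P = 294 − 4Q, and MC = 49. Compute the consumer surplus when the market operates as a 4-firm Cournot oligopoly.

CS = 4802

With 4 symmetric Cournot firms, each firm's FOC gives 294 − 20q = 49, so q = 12.25, Q = 4·12.25 = 49, and P = 98.
CS = ½·(294 − 98)·49 = 4802.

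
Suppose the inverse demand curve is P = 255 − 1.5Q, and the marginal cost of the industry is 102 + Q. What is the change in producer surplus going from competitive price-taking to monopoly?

Competitive equilibrium sets price equal to marginal cost: 255 − 1.5Q = 102 + Q, so Q = 61.2 and P = 163.2.
PS = P·Q − VC(Q) = 163.2·61.2 − (102·61.2 + ½·1·61.2²) = 1872.72.
The monopolist equates marginal revenue to marginal cost: 255 − 3Q = 102 + Q, so Q = 38.25. From demand, P = 197.625.
PS = P·Q − VC(Q) = 197.625·38.25 − (102·38.25 + ½·1·38.25²) = 2926.125.
Change in producer surplus: 2926.125 − 1872.72 = 1053.405.

PS rises by 1053.405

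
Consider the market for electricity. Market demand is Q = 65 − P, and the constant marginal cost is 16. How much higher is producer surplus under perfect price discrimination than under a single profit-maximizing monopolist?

Inverting demand: P = 65 − Q.
A monopolist chooses Q where MR = MC. MR = 65 − 2Q; setting this equal to 16 gives Q = 24.5 and P = 40.5.
PS = (40.5 − 16)·24.5 = 600.25.
A perfectly discriminating monopolist sells every unit with P(Q) ≥ MC(Q), so output equals the competitive quantity Q = 49. Each buyer pays their reservation price, so CS = 0 and the firm captures all surplus.
PS = ½·(65 − 16)·49 = 1200.5.
Change in producer surplus: 1200.5 − 600.25 = 600.25.

PS rises by 600.25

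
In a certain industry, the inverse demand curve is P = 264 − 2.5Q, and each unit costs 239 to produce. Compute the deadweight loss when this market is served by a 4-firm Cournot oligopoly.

DWL = 5

Competitive firms price at marginal cost: P = 239, giving Q = 10.
In a 4-firm Cournot equilibrium, symmetry and the first-order condition give q = (264 − 239)/(12.5) = 2. So Q = 8 and P = 244.
DWL is the triangle between Q = 8 and Q = 10: ½·(10 − 8)·(244 − 239) = 5.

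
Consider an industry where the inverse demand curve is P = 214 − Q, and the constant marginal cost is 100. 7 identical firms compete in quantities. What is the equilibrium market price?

P = 114.25

Cournot with 7 identical firms: the symmetric best-response condition is 214 − 8q = 100. Each firm produces q = 14.25, total output Q = 99.75, price P = 114.25.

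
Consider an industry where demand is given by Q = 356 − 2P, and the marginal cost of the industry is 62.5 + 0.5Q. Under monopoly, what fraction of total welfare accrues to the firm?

Inverting demand: P = 178 − 0.5Q.
Monopoly sets MR = MC: 178 − Q = 62.5 + 0.5Q ⇒ Q = 77, P = 178 − 0.5·77 = 139.5.
CS = ½·(178 − 139.5)·77 = 1482.25.
PS = P·Q − VC(Q) = 139.5·77 − (62.5·77 + ½·0.5·77²) = 4446.75.
Share captured = PS/TS = 4446.75/5929 = 0.75.

PS/TS = 0.75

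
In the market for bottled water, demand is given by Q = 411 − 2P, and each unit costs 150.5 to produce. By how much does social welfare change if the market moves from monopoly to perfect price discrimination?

Inverting demand: P = 205.5 − 0.5Q.
The monopolist equates marginal revenue to marginal cost: 205.5 − Q = 150.5, so Q = 55. From demand, P = 178.
CS = ½·(205.5 − 178)·55 = 756.25; PS = (178 − 150.5)·55 = 1512.5; TS = 2268.75.
Under first-degree price discrimination the firm charges each unit its demand price and produces up to where P = MC, i.e. Q = 110. Consumer surplus is zero; producer surplus equals total surplus.
TS = 3025 (equal to competitive TS).
Change in social welfare: 3025 − 2268.75 = 756.25.

TS rises by 756.25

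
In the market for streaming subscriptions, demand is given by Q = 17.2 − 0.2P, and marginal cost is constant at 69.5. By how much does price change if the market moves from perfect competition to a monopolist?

Inverting demand: P = 86 − 5Q.
Perfect competition: P = MC = 69.5, so 86 − 5Q = 69.5 and Q = 3.3.
The monopolist equates marginal revenue to marginal cost: 86 − 10Q = 69.5, so Q = 1.65. From demand, P = 77.75.
Change in price: 77.75 − 69.5 = 8.25.

P rises by 8.25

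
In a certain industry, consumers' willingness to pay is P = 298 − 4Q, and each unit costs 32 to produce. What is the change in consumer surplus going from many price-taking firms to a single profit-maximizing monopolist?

Under competition P = MC = 32, so Q = (298 − 32)/4 = 66.5.
CS = ½·(298 − 32)·66.5 = 8844.5.
A monopolist chooses Q where MR = MC. MR = 298 − 8Q; setting this equal to 32 gives Q = 33.25 and P = 165.
CS = ½·(298 − 165)·33.25 = 2211.125.
Change in consumer surplus: 2211.125 − 8844.5 = −6633.375.

CS falls by 6633.375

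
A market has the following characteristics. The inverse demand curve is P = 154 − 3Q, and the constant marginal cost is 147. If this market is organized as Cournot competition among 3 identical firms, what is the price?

In a 3-firm Cournot equilibrium, symmetry and the first-order condition give q = (154 − 147)/(12) = 7/12. So Q = 1.75 and P = 148.75.

P = 148.75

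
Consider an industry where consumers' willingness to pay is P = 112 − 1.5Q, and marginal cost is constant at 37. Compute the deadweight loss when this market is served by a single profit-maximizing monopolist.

Perfect competition: P = MC = 37, so 112 − 1.5Q = 37 and Q = 50.
A monopolist chooses Q where MR = MC. MR = 112 − 3Q; setting this equal to 37 gives Q = 25 and P = 74.5.
DWL is the triangle between Q = 25 and Q = 50: ½·(50 − 25)·(74.5 − 37) = 468.75.

DWL = 468.75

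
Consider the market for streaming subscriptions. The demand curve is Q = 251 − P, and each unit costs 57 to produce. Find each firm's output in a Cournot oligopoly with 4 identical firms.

q_i = 38.8

Inverting demand: P = 251 − Q.
Cournot with 4 identical firms: the symmetric best-response condition is 251 − 5q = 57. Each firm produces q = 38.8, total output Q = 155.2, price P = 95.8.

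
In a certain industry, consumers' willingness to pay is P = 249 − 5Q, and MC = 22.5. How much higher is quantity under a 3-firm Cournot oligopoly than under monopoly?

Q rises by 11.325

A monopolist chooses Q where MR = MC. MR = 249 − 10Q; setting this equal to 22.5 gives Q = 22.65 and P = 135.75.
Cournot with 3 identical firms: the symmetric best-response condition is 249 − 20q = 22.5. Each firm produces q = 11.325, total output Q = 33.975, price P = 79.125.
Change in quantity: 33.975 − 22.65 = 11.325.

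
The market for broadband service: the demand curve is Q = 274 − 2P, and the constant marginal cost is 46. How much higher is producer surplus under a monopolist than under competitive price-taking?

Producer surplus rises by 4140.5

Inverting demand: P = 137 − 0.5Q.
Competitive firms price at marginal cost: P = 46, giving Q = 182.
PS = (46 − 46)·182 = 0.
The monopolist equates marginal revenue to marginal cost: 137 − Q = 46, so Q = 91. From demand, P = 91.5.
PS = (91.5 − 46)·91 = 4140.5.
Change in producer surplus: 4140.5 − 0 = 4140.5.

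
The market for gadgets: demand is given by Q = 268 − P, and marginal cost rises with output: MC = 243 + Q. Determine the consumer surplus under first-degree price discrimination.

Inverting demand: P = 268 − Q.
Under first-degree price discrimination the firm charges each unit its demand price and produces up to where P = MC, i.e. Q = 12.5. Consumer surplus is zero; producer surplus equals total surplus.
CS = 0.

CS = 0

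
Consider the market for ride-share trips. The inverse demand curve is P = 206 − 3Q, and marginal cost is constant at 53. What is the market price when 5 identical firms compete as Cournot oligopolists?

P = 78.5

In a 5-firm Cournot equilibrium, symmetry and the first-order condition give q = (206 − 53)/(18) = 8.5. So Q = 42.5 and P = 78.5.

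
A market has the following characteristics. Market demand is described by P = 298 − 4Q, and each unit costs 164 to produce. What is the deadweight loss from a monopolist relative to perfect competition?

Perfect competition: P = MC = 164, so 298 − 4Q = 164 and Q = 33.5.
Monopoly sets MR = MC: 298 − 8Q = 164 ⇒ Q = 16.75, P = 298 − 4·16.75 = 231.
DWL is the triangle between Q = 16.75 and Q = 33.5: ½·(33.5 − 16.75)·(231 − 164) = 561.125.

DWL = 561.125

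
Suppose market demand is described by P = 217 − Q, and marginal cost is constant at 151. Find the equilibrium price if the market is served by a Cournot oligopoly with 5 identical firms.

In a 5-firm Cournot equilibrium, symmetry and the first-order condition give q = (217 − 151)/(6) = 11. So Q = 55 and P = 162.

P = 162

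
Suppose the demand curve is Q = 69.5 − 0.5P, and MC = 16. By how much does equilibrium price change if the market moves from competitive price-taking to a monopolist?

Inverting demand: P = 139 − 2Q.
Perfect competition: P = MC = 16, so 139 − 2Q = 16 and Q = 61.5.
A monopolist chooses Q where MR = MC. MR = 139 − 4Q; setting this equal to 16 gives Q = 30.75 and P = 77.5.
Change in equilibrium price: 77.5 − 16 = 61.5.

P rises by 61.5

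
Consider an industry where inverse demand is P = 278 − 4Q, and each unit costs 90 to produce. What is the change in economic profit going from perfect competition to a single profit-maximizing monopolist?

π rises by 2209

Competitive firms price at marginal cost: P = 90, giving Q = 47.
Profit = (90 − 90)·47 = 0.
A monopolist chooses Q where MR = MC. MR = 278 − 8Q; setting this equal to 90 gives Q = 23.5 and P = 184.
Profit = (184 − 90)·23.5 = 2209.
Change in economic profit: 2209 − 0 = 2209.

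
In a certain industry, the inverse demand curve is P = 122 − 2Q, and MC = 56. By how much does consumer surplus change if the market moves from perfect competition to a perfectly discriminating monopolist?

Consumer surplus falls by 1089

Under competition P = MC = 56, so Q = (122 − 56)/2 = 33.
CS = ½·(122 − 56)·33 = 1089.
Under first-degree price discrimination the firm charges each unit its demand price and produces up to where P = MC, i.e. Q = 33. Consumer surplus is zero; producer surplus equals total surplus.
CS = 0.
Change in consumer surplus: 0 − 1089 = −1089.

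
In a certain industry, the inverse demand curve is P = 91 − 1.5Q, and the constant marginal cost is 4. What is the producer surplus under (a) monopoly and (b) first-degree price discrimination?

Monopoly: PS = 1261.5; Perfect PD: PS = 2523

The monopolist equates marginal revenue to marginal cost: 91 − 3Q = 4, so Q = 29. From demand, P = 47.5.
PS = (47.5 − 4)·29 = 1261.5.
Under first-degree price discrimination the firm charges each unit its demand price and produces up to where P = MC, i.e. Q = 58. Consumer surplus is zero; producer surplus equals total surplus.
PS = ½·(91 − 4)·58 = 2523.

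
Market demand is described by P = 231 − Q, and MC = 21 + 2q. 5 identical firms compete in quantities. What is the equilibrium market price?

P = 99.75

In a 5-firm Cournot equilibrium, symmetry and the first-order condition give q = (231 − 21)/(8) = 26.25. So Q = 131.25 and P = 99.75.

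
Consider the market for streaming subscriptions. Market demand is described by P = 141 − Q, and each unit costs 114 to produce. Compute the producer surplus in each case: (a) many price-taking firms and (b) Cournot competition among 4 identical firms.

Competition: PS = 0; Cournot: PS = 116.64

Under competition P = MC = 114, so Q = (141 − 114)/1 = 27.
PS = (114 − 114)·27 = 0.
In a 4-firm Cournot equilibrium, symmetry and the first-order condition give q = (141 − 114)/(5) = 5.4. So Q = 21.6 and P = 119.4.
PS = (119.4 − 114)·21.6 = 116.64.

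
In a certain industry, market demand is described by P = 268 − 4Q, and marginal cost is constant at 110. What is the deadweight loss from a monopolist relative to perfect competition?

DWL = 780.125

Competitive firms price at marginal cost: P = 110, giving Q = 39.5.
The monopolist equates marginal revenue to marginal cost: 268 − 8Q = 110, so Q = 19.75. From demand, P = 189.
DWL is the triangle between Q = 19.75 and Q = 39.5: ½·(39.5 − 19.75)·(189 − 110) = 780.125.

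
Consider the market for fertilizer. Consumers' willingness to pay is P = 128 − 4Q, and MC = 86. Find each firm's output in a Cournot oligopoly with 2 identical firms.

q_i = 3.5

Cournot with 2 identical firms: the symmetric best-response condition is 128 − 12q = 86. Each firm produces q = 3.5, total output Q = 7, price P = 100.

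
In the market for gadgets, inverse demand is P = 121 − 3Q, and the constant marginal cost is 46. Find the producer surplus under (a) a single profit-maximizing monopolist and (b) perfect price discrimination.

A monopolist chooses Q where MR = MC. MR = 121 − 6Q; setting this equal to 46 gives Q = 12.5 and P = 83.5.
PS = (83.5 − 46)·12.5 = 468.75.
A perfectly discriminating monopolist sells every unit with P(Q) ≥ MC(Q), so output equals the competitive quantity Q = 25. Each buyer pays their reservation price, so CS = 0 and the firm captures all surplus.
PS = ½·(121 − 46)·25 = 937.5.

Monopoly: PS = 468.75; Perfect PD: PS = 937.5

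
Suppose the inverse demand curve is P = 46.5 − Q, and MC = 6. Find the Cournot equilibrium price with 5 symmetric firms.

In a 5-firm Cournot equilibrium, symmetry and the first-order condition give q = (46.5 − 6)/(6) = 6.75. So Q = 33.75 and P = 12.75.

P = 12.75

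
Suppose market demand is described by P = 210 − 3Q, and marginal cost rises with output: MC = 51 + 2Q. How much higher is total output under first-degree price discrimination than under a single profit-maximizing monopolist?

Total output rises by 11.925

A monopolist chooses Q where MR = MC. MR = 210 − 6Q; setting this equal to 51 + 2Q gives Q = 19.875 and P = 150.375.
With perfect price discrimination, output is the efficient level Q = 31.8 (where demand meets MC), but every buyer pays their willingness to pay: CS = 0 and PS = total surplus.
Change in total output: 31.8 − 19.875 = 11.925.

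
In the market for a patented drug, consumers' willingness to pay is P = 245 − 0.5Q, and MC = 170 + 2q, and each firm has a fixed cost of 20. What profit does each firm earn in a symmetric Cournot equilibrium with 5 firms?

Cournot with 5 identical firms: the symmetric best-response condition is 245 − 3q = 170 + 2q. Each firm produces q = 15, total output Q = 75, price P = 207.5.
Each firm's profit = 207.5·15 − (170·15 + ½·2·15²) − 20 = 317.5.

π_i = 317.5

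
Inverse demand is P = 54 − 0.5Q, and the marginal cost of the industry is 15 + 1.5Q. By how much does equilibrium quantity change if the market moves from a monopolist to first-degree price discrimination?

Equilibrium quantity rises by 3.9

The monopolist equates marginal revenue to marginal cost: 54 − Q = 15 + 1.5Q, so Q = 15.6. From demand, P = 46.2.
With perfect price discrimination, output is the efficient level Q = 19.5 (where demand meets MC), but every buyer pays their willingness to pay: CS = 0 and PS = total surplus.
Change in equilibrium quantity: 19.5 − 15.6 = 3.9.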